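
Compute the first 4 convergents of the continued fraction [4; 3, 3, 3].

Using the convergent recurrence p_i = a_i*p_{i-1} + p_{i-2}, q_i = a_i*q_{i-1} + q_{i-2} with p_{-2}=0, p_{-1}=1, q_{-2}=1, q_{-1}=0:
  i=0: a_0=4, p_0 = 4*1 + 0 = 4, q_0 = 4*0 + 1 = 1.
  i=1: a_1=3, p_1 = 3*4 + 1 = 13, q_1 = 3*1 + 0 = 3.
  i=2: a_2=3, p_2 = 3*13 + 4 = 43, q_2 = 3*3 + 1 = 10.
  i=3: a_3=3, p_3 = 3*43 + 13 = 142, q_3 = 3*10 + 3 = 33.

4/1, 13/3, 43/10, 142/33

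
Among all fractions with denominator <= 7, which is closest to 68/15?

Expand x = 68/15 as a continued fraction with the Euclidean algorithm:
  68 = 4*15 + 8, so a_0 = 4.
  15 = 1*8 + 7, so a_1 = 1.
  8 = 1*7 + 1, so a_2 = 1.
  7 = 7*1 + 0, so a_3 = 7.
so x = [4; 1, 1, 7].
Convergents (p_i = a_i*p_{i-1} + p_{i-2}, q_i = a_i*q_{i-1} + q_{i-2} with p_{-2}=0, p_{-1}=1, q_{-2}=1, q_{-1}=0), until the denominator exceeds 7:
  i=0: a_0=4, p_0 = 4*1 + 0 = 4, q_0 = 4*0 + 1 = 1.
  i=1: a_1=1, p_1 = 1*4 + 1 = 5, q_1 = 1*1 + 0 = 1.
  i=2: a_2=1, p_2 = 1*5 + 4 = 9, q_2 = 1*1 + 1 = 2.
  i=3: a_3=7, p_3 = 7*9 + 5 = 68, q_3 = 7*2 + 1 = 15.
q_3 = 15 > 7, so the last convergent with denominator <= 7 is p_2/q_2 = 9/2.
The closest fraction with denominator <= 7 is either p_2/q_2 or the intermediate fraction (k*p_2 + p_1)/(k*q_2 + q_1) with the largest k >= 1 whose denominator stays <= 7; these approach x as k grows, and every other convergent or intermediate fraction in range is farther away.
Largest k: floor((7 - q_1)/q_2) = floor((7 - 1)/2) = 3.
That gives (3*9 + 5)/(3*2 + 1) = 32/7.
Compare the errors: |x - 9/2| = |68*2 - 9*15|/(15*2) = 1/30, and |x - 32/7| = |68*7 - 32*15|/(15*7) = 4/105.
Cross-multiplying, 1*105 = 105 < 120 = 4*30, so 1/30 is smaller: the convergent 9/2 is closer to x than 32/7.

9/2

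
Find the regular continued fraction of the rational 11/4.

[2; 1, 3]

Run the Euclidean algorithm on 11 and 4; the successive quotients are the partial quotients a_0, a_1, ... (each step inverts the fractional part left over by the previous one):
  11 = 2*4 + 3, so a_0 = 2.
  4 = 1*3 + 1, so a_1 = 1.
  3 = 3*1 + 0, so a_2 = 3.
The remainder reaches 0 after 3 divisions, so the expansion has 3 partial quotients, read off in order.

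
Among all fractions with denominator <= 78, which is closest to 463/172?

Expand x = 463/172 as a continued fraction with the Euclidean algorithm:
  463 = 2*172 + 119, so a_0 = 2.
  172 = 1*119 + 53, so a_1 = 1.
  119 = 2*53 + 13, so a_2 = 2.
  53 = 4*13 + 1, so a_3 = 4.
  13 = 13*1 + 0, so a_4 = 13.
so x = [2; 1, 2, 4, 13].
Convergents (p_i = a_i*p_{i-1} + p_{i-2}, q_i = a_i*q_{i-1} + q_{i-2} with p_{-2}=0, p_{-1}=1, q_{-2}=1, q_{-1}=0), until the denominator exceeds 78:
  i=0: a_0=2, p_0 = 2*1 + 0 = 2, q_0 = 2*0 + 1 = 1.
  i=1: a_1=1, p_1 = 1*2 + 1 = 3, q_1 = 1*1 + 0 = 1.
  i=2: a_2=2, p_2 = 2*3 + 2 = 8, q_2 = 2*1 + 1 = 3.
  i=3: a_3=4, p_3 = 4*8 + 3 = 35, q_3 = 4*3 + 1 = 13.
  i=4: a_4=13, p_4 = 13*35 + 8 = 463, q_4 = 13*13 + 3 = 172.
q_4 = 172 > 78, so the last convergent with denominator <= 78 is p_3/q_3 = 35/13.
The closest fraction with denominator <= 78 is either p_3/q_3 or the intermediate fraction (k*p_3 + p_2)/(k*q_3 + q_2) with the largest k >= 1 whose denominator stays <= 78; these approach x as k grows, and every other convergent or intermediate fraction in range is farther away.
Largest k: floor((78 - q_2)/q_3) = floor((78 - 3)/13) = 5.
That gives (5*35 + 8)/(5*13 + 3) = 183/68.
Compare the errors: |x - 35/13| = |463*13 - 35*172|/(172*13) = 1/2236, and |x - 183/68| = |463*68 - 183*172|/(172*68) = 8/11696.
Cross-multiplying, 1*11696 = 11696 < 17888 = 8*2236, so 1/2236 is smaller: the convergent 35/13 is closer to x than 183/68.

35/13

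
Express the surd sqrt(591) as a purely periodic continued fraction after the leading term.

[24; (3, 4, 1, 1, 7, 1, 1, 4, 3, 48)]

Write x_i = (sqrt(591) + m_i)/d_i with (m_0, d_0) = (0, 1). a_0 = floor(sqrt(591)) = 24, since 24^2 = 576 <= 591 < 625 = 25^2.
Iterate m_{i+1} = d_i*a_i - m_i, d_{i+1} = (591 - m_{i+1}^2)/d_i, a_{i+1} = floor((a_0 + m_{i+1})/d_{i+1}):
  m_1 = 1*24 - 0 = 24, d_1 = (591 - 24^2)/1 = 15/1 = 15, a_1 = floor((24 + 24)/15) = 3.
  m_2 = 15*3 - 24 = 21, d_2 = (591 - 21^2)/15 = 150/15 = 10, a_2 = floor((24 + 21)/10) = 4.
  m_3 = 10*4 - 21 = 19, d_3 = (591 - 19^2)/10 = 230/10 = 23, a_3 = floor((24 + 19)/23) = 1.
  m_4 = 23*1 - 19 = 4, d_4 = (591 - 4^2)/23 = 575/23 = 25, a_4 = floor((24 + 4)/25) = 1.
  m_5 = 25*1 - 4 = 21, d_5 = (591 - 21^2)/25 = 150/25 = 6, a_5 = floor((24 + 21)/6) = 7.
  m_6 = 6*7 - 21 = 21, d_6 = (591 - 21^2)/6 = 150/6 = 25, a_6 = floor((24 + 21)/25) = 1.
  m_7 = 25*1 - 21 = 4, d_7 = (591 - 4^2)/25 = 575/25 = 23, a_7 = floor((24 + 4)/23) = 1.
  m_8 = 23*1 - 4 = 19, d_8 = (591 - 19^2)/23 = 230/23 = 10, a_8 = floor((24 + 19)/10) = 4.
  m_9 = 10*4 - 19 = 21, d_9 = (591 - 21^2)/10 = 150/10 = 15, a_9 = floor((24 + 21)/15) = 3.
  m_10 = 15*3 - 21 = 24, d_10 = (591 - 24^2)/15 = 15/15 = 1, a_10 = floor((24 + 24)/1) = 48.
  m_11 = 1*48 - 24 = 24, d_11 = (591 - 24^2)/1 = 15/1 = 15: (m_11, d_11) = (m_1, d_1) = (24, 15), so from here the quotients repeat a_1, ..., a_10; the period length is 10.
Hence the expansion of sqrt(591) is a_0 = 24 followed by the repeating block 3, 4, 1, 1, 7, 1, 1, 4, 3, 48 (period 10).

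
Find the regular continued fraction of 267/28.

[9; 1, 1, 6, 2]

Run the Euclidean algorithm on 267 and 28; the successive quotients are the partial quotients a_0, a_1, ... (each step inverts the fractional part left over by the previous one):
  267 = 9*28 + 15, so a_0 = 9.
  28 = 1*15 + 13, so a_1 = 1.
  15 = 1*13 + 2, so a_2 = 1.
  13 = 6*2 + 1, so a_3 = 6.
  2 = 2*1 + 0, so a_4 = 2.
The remainder reaches 0 after 5 divisions, so the expansion has 5 partial quotients, read off in order.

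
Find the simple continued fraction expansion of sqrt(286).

Write x_i = (sqrt(286) + m_i)/d_i with (m_0, d_0) = (0, 1). a_0 = floor(sqrt(286)) = 16, since 16^2 = 256 <= 286 < 289 = 17^2.
Iterate m_{i+1} = d_i*a_i - m_i, d_{i+1} = (286 - m_{i+1}^2)/d_i, a_{i+1} = floor((a_0 + m_{i+1})/d_{i+1}):
  m_1 = 1*16 - 0 = 16, d_1 = (286 - 16^2)/1 = 30/1 = 30, a_1 = floor((16 + 16)/30) = 1.
  m_2 = 30*1 - 16 = 14, d_2 = (286 - 14^2)/30 = 90/30 = 3, a_2 = floor((16 + 14)/3) = 10.
  m_3 = 3*10 - 14 = 16, d_3 = (286 - 16^2)/3 = 30/3 = 10, a_3 = floor((16 + 16)/10) = 3.
  m_4 = 10*3 - 16 = 14, d_4 = (286 - 14^2)/10 = 90/10 = 9, a_4 = floor((16 + 14)/9) = 3.
  m_5 = 9*3 - 14 = 13, d_5 = (286 - 13^2)/9 = 117/9 = 13, a_5 = floor((16 + 13)/13) = 2.
  m_6 = 13*2 - 13 = 13, d_6 = (286 - 13^2)/13 = 117/13 = 9, a_6 = floor((16 + 13)/9) = 3.
  m_7 = 9*3 - 13 = 14, d_7 = (286 - 14^2)/9 = 90/9 = 10, a_7 = floor((16 + 14)/10) = 3.
  m_8 = 10*3 - 14 = 16, d_8 = (286 - 16^2)/10 = 30/10 = 3, a_8 = floor((16 + 16)/3) = 10.
  m_9 = 3*10 - 16 = 14, d_9 = (286 - 14^2)/3 = 90/3 = 30, a_9 = floor((16 + 14)/30) = 1.
  m_10 = 30*1 - 14 = 16, d_10 = (286 - 16^2)/30 = 30/30 = 1, a_10 = floor((16 + 16)/1) = 32.
  m_11 = 1*32 - 16 = 16, d_11 = (286 - 16^2)/1 = 30/1 = 30: (m_11, d_11) = (m_1, d_1) = (16, 30), so from here the quotients repeat a_1, ..., a_10; the period length is 10.
Hence the expansion of sqrt(286) is a_0 = 16 followed by the repeating block 1, 10, 3, 3, 2, 3, 3, 10, 1, 32 (period 10).

[16; (1, 10, 3, 3, 2, 3, 3, 10, 1, 32)]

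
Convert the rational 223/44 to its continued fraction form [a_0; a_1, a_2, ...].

[5; 14, 1, 2]

Run the Euclidean algorithm on 223 and 44; the successive quotients are the partial quotients a_0, a_1, ... (each step inverts the fractional part left over by the previous one):
  223 = 5*44 + 3, so a_0 = 5.
  44 = 14*3 + 2, so a_1 = 14.
  3 = 1*2 + 1, so a_2 = 1.
  2 = 2*1 + 0, so a_3 = 2.
The remainder reaches 0 after 4 divisions, so the expansion has 4 partial quotients, read off in order.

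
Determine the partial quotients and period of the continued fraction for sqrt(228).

Write x_i = (sqrt(228) + m_i)/d_i with (m_0, d_0) = (0, 1). a_0 = floor(sqrt(228)) = 15, since 15^2 = 225 <= 228 < 256 = 16^2.
Iterate m_{i+1} = d_i*a_i - m_i, d_{i+1} = (228 - m_{i+1}^2)/d_i, a_{i+1} = floor((a_0 + m_{i+1})/d_{i+1}):
  m_1 = 1*15 - 0 = 15, d_1 = (228 - 15^2)/1 = 3/1 = 3, a_1 = floor((15 + 15)/3) = 10.
  m_2 = 3*10 - 15 = 15, d_2 = (228 - 15^2)/3 = 3/3 = 1, a_2 = floor((15 + 15)/1) = 30.
  m_3 = 1*30 - 15 = 15, d_3 = (228 - 15^2)/1 = 3/1 = 3: (m_3, d_3) = (m_1, d_1) = (15, 3), so from here the quotients repeat a_1, a_2; the period length is 2.
Hence the expansion of sqrt(228) is a_0 = 15 followed by the repeating block 10, 30 (period 2).

[15; (10, 30)]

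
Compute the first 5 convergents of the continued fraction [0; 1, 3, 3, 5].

0/1, 1/1, 3/4, 10/13, 53/69

Using the convergent recurrence p_i = a_i*p_{i-1} + p_{i-2}, q_i = a_i*q_{i-1} + q_{i-2} with p_{-2}=0, p_{-1}=1, q_{-2}=1, q_{-1}=0:
  i=0: a_0=0, p_0 = 0*1 + 0 = 0, q_0 = 0*0 + 1 = 1.
  i=1: a_1=1, p_1 = 1*0 + 1 = 1, q_1 = 1*1 + 0 = 1.
  i=2: a_2=3, p_2 = 3*1 + 0 = 3, q_2 = 3*1 + 1 = 4.
  i=3: a_3=3, p_3 = 3*3 + 1 = 10, q_3 = 3*4 + 1 = 13.
  i=4: a_4=5, p_4 = 5*10 + 3 = 53, q_4 = 5*13 + 4 = 69.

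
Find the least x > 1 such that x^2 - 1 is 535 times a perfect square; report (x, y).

(x, y) = (1618804, 69987)

First expand sqrt(535) as a continued fraction. With x_i = (sqrt(535) + m_i)/d_i and (m_0, d_0) = (0, 1): a_0 = floor(sqrt(535)) = 23, since 23^2 = 529 <= 535 < 576 = 24^2.
Iterate m_{i+1} = d_i*a_i - m_i, d_{i+1} = (535 - m_{i+1}^2)/d_i, a_{i+1} = floor((a_0 + m_{i+1})/d_{i+1}):
  m_1 = 1*23 - 0 = 23, d_1 = (535 - 23^2)/1 = 6/1 = 6, a_1 = floor((23 + 23)/6) = 7.
  m_2 = 6*7 - 23 = 19, d_2 = (535 - 19^2)/6 = 174/6 = 29, a_2 = floor((23 + 19)/29) = 1.
  m_3 = 29*1 - 19 = 10, d_3 = (535 - 10^2)/29 = 435/29 = 15, a_3 = floor((23 + 10)/15) = 2.
  m_4 = 15*2 - 10 = 20, d_4 = (535 - 20^2)/15 = 135/15 = 9, a_4 = floor((23 + 20)/9) = 4.
  m_5 = 9*4 - 20 = 16, d_5 = (535 - 16^2)/9 = 279/9 = 31, a_5 = floor((23 + 16)/31) = 1.
  m_6 = 31*1 - 16 = 15, d_6 = (535 - 15^2)/31 = 310/31 = 10, a_6 = floor((23 + 15)/10) = 3.
  m_7 = 10*3 - 15 = 15, d_7 = (535 - 15^2)/10 = 310/10 = 31, a_7 = floor((23 + 15)/31) = 1.
  m_8 = 31*1 - 15 = 16, d_8 = (535 - 16^2)/31 = 279/31 = 9, a_8 = floor((23 + 16)/9) = 4.
  m_9 = 9*4 - 16 = 20, d_9 = (535 - 20^2)/9 = 135/9 = 15, a_9 = floor((23 + 20)/15) = 2.
  m_10 = 15*2 - 20 = 10, d_10 = (535 - 10^2)/15 = 435/15 = 29, a_10 = floor((23 + 10)/29) = 1.
  m_11 = 29*1 - 10 = 19, d_11 = (535 - 19^2)/29 = 174/29 = 6, a_11 = floor((23 + 19)/6) = 7.
  m_12 = 6*7 - 19 = 23, d_12 = (535 - 23^2)/6 = 6/6 = 1, a_12 = floor((23 + 23)/1) = 46.
  m_13 = 1*46 - 23 = 23, d_13 = (535 - 23^2)/1 = 6/1 = 6: (m_13, d_13) = (m_1, d_1) = (23, 6), so from here the quotients repeat a_1, ..., a_12; the period length is 12.
So sqrt(535) = [23; (7, 1, 2, 4, 1, 3, 1, 4, 2, 1, 7, 46)] with period length k = 12.
k is even, so the fundamental solution of x^2 - 535y^2 = 1 is (p_{k-1}, q_{k-1}) = (p_11, q_11); compute convergents through index 11.
Convergents (p_i = a_i*p_{i-1} + p_{i-2}, q_i = a_i*q_{i-1} + q_{i-2} with p_{-2}=0, p_{-1}=1, q_{-2}=1, q_{-1}=0):
  i=0: a_0=23, p_0 = 23*1 + 0 = 23, q_0 = 23*0 + 1 = 1.
  i=1: a_1=7, p_1 = 7*23 + 1 = 162, q_1 = 7*1 + 0 = 7.
  i=2: a_2=1, p_2 = 1*162 + 23 = 185, q_2 = 1*7 + 1 = 8.
  i=3: a_3=2, p_3 = 2*185 + 162 = 532, q_3 = 2*8 + 7 = 23.
  i=4: a_4=4, p_4 = 4*532 + 185 = 2313, q_4 = 4*23 + 8 = 100.
  i=5: a_5=1, p_5 = 1*2313 + 532 = 2845, q_5 = 1*100 + 23 = 123.
  i=6: a_6=3, p_6 = 3*2845 + 2313 = 10848, q_6 = 3*123 + 100 = 469.
  i=7: a_7=1, p_7 = 1*10848 + 2845 = 13693, q_7 = 1*469 + 123 = 592.
  i=8: a_8=4, p_8 = 4*13693 + 10848 = 65620, q_8 = 4*592 + 469 = 2837.
  i=9: a_9=2, p_9 = 2*65620 + 13693 = 144933, q_9 = 2*2837 + 592 = 6266.
  i=10: a_10=1, p_10 = 1*144933 + 65620 = 210553, q_10 = 1*6266 + 2837 = 9103.
  i=11: a_11=7, p_11 = 7*210553 + 144933 = 1618804, q_11 = 7*9103 + 6266 = 69987.
Check: 1618804^2 - 535*69987^2 = 2620526390416 - 2620526390415 = 1, so (x, y) = (1618804, 69987) solves the equation, and by the theorem it is the least positive solution.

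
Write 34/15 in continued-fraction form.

Run the Euclidean algorithm on 34 and 15; the successive quotients are the partial quotients a_0, a_1, ... (each step inverts the fractional part left over by the previous one):
  34 = 2*15 + 4, so a_0 = 2.
  15 = 3*4 + 3, so a_1 = 3.
  4 = 1*3 + 1, so a_2 = 1.
  3 = 3*1 + 0, so a_3 = 3.
The remainder reaches 0 after 4 divisions, so the expansion has 4 partial quotients, read off in order.

[2; 3, 1, 3]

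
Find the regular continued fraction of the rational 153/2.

[76; 2]

Run the Euclidean algorithm on 153 and 2; the successive quotients are the partial quotients a_0, a_1, ... (each step inverts the fractional part left over by the previous one):
  153 = 76*2 + 1, so a_0 = 76.
  2 = 2*1 + 0, so a_1 = 2.
The remainder reaches 0 after 2 divisions, so the expansion has 2 partial quotients, read off in order.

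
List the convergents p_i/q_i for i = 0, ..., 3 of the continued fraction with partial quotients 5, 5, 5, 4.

5/1, 26/5, 135/26, 566/109

Using the convergent recurrence p_i = a_i*p_{i-1} + p_{i-2}, q_i = a_i*q_{i-1} + q_{i-2} with p_{-2}=0, p_{-1}=1, q_{-2}=1, q_{-1}=0:
  i=0: a_0=5, p_0 = 5*1 + 0 = 5, q_0 = 5*0 + 1 = 1.
  i=1: a_1=5, p_1 = 5*5 + 1 = 26, q_1 = 5*1 + 0 = 5.
  i=2: a_2=5, p_2 = 5*26 + 5 = 135, q_2 = 5*5 + 1 = 26.
  i=3: a_3=4, p_3 = 4*135 + 26 = 566, q_3 = 4*26 + 5 = 109.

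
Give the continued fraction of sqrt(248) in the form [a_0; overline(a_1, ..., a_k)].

[15; overline(1, 2, 1, 30)]

Write x_i = (sqrt(248) + m_i)/d_i with (m_0, d_0) = (0, 1). a_0 = floor(sqrt(248)) = 15, since 15^2 = 225 <= 248 < 256 = 16^2.
Iterate m_{i+1} = d_i*a_i - m_i, d_{i+1} = (248 - m_{i+1}^2)/d_i, a_{i+1} = floor((a_0 + m_{i+1})/d_{i+1}):
  m_1 = 1*15 - 0 = 15, d_1 = (248 - 15^2)/1 = 23/1 = 23, a_1 = floor((15 + 15)/23) = 1.
  m_2 = 23*1 - 15 = 8, d_2 = (248 - 8^2)/23 = 184/23 = 8, a_2 = floor((15 + 8)/8) = 2.
  m_3 = 8*2 - 8 = 8, d_3 = (248 - 8^2)/8 = 184/8 = 23, a_3 = floor((15 + 8)/23) = 1.
  m_4 = 23*1 - 8 = 15, d_4 = (248 - 15^2)/23 = 23/23 = 1, a_4 = floor((15 + 15)/1) = 30.
  m_5 = 1*30 - 15 = 15, d_5 = (248 - 15^2)/1 = 23/1 = 23: (m_5, d_5) = (m_1, d_1) = (15, 23), so from here the quotients repeat a_1, ..., a_4; the period length is 4.
Hence the expansion of sqrt(248) is a_0 = 15 followed by the repeating block 1, 2, 1, 30 (period 4).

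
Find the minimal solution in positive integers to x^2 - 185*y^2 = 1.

First expand sqrt(185) as a continued fraction. With x_i = (sqrt(185) + m_i)/d_i and (m_0, d_0) = (0, 1): a_0 = floor(sqrt(185)) = 13, since 13^2 = 169 <= 185 < 196 = 14^2.
Iterate m_{i+1} = d_i*a_i - m_i, d_{i+1} = (185 - m_{i+1}^2)/d_i, a_{i+1} = floor((a_0 + m_{i+1})/d_{i+1}):
  m_1 = 1*13 - 0 = 13, d_1 = (185 - 13^2)/1 = 16/1 = 16, a_1 = floor((13 + 13)/16) = 1.
  m_2 = 16*1 - 13 = 3, d_2 = (185 - 3^2)/16 = 176/16 = 11, a_2 = floor((13 + 3)/11) = 1.
  m_3 = 11*1 - 3 = 8, d_3 = (185 - 8^2)/11 = 121/11 = 11, a_3 = floor((13 + 8)/11) = 1.
  m_4 = 11*1 - 8 = 3, d_4 = (185 - 3^2)/11 = 176/11 = 16, a_4 = floor((13 + 3)/16) = 1.
  m_5 = 16*1 - 3 = 13, d_5 = (185 - 13^2)/16 = 16/16 = 1, a_5 = floor((13 + 13)/1) = 26.
  m_6 = 1*26 - 13 = 13, d_6 = (185 - 13^2)/1 = 16/1 = 16: (m_6, d_6) = (m_1, d_1) = (13, 16), so from here the quotients repeat a_1, ..., a_5; the period length is 5.
So sqrt(185) = [13; (1, 1, 1, 1, 26)] with period length k = 5.
k is odd, so (p_{k-1}, q_{k-1}) only solves x^2 - 185y^2 = -1 and the fundamental solution of x^2 - 185y^2 = 1 is (p_{2k-1}, q_{2k-1}) = (p_9, q_9); compute convergents through index 9, running through the period twice.
Convergents (p_i = a_i*p_{i-1} + p_{i-2}, q_i = a_i*q_{i-1} + q_{i-2} with p_{-2}=0, p_{-1}=1, q_{-2}=1, q_{-1}=0):
  i=0: a_0=13, p_0 = 13*1 + 0 = 13, q_0 = 13*0 + 1 = 1.
  i=1: a_1=1, p_1 = 1*13 + 1 = 14, q_1 = 1*1 + 0 = 1.
  i=2: a_2=1, p_2 = 1*14 + 13 = 27, q_2 = 1*1 + 1 = 2.
  i=3: a_3=1, p_3 = 1*27 + 14 = 41, q_3 = 1*2 + 1 = 3.
  i=4: a_4=1, p_4 = 1*41 + 27 = 68, q_4 = 1*3 + 2 = 5.
  i=5: a_5=26, p_5 = 26*68 + 41 = 1809, q_5 = 26*5 + 3 = 133.
  i=6: a_6=1, p_6 = 1*1809 + 68 = 1877, q_6 = 1*133 + 5 = 138.
  i=7: a_7=1, p_7 = 1*1877 + 1809 = 3686, q_7 = 1*138 + 133 = 271.
  i=8: a_8=1, p_8 = 1*3686 + 1877 = 5563, q_8 = 1*271 + 138 = 409.
  i=9: a_9=1, p_9 = 1*5563 + 3686 = 9249, q_9 = 1*409 + 271 = 680.
Indeed p_4^2 - 185*q_4^2 = 4624 - 4625 = -1, not +1.
Check: 9249^2 - 185*680^2 = 85544001 - 85544000 = 1, so (x, y) = (9249, 680) solves the equation, and by the theorem it is the least positive solution.

(x, y) = (9249, 680)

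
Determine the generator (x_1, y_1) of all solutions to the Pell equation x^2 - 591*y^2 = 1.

(x, y) = (165676, 6815)

First expand sqrt(591) as a continued fraction. With x_i = (sqrt(591) + m_i)/d_i and (m_0, d_0) = (0, 1): a_0 = floor(sqrt(591)) = 24, since 24^2 = 576 <= 591 < 625 = 25^2.
Iterate m_{i+1} = d_i*a_i - m_i, d_{i+1} = (591 - m_{i+1}^2)/d_i, a_{i+1} = floor((a_0 + m_{i+1})/d_{i+1}):
  m_1 = 1*24 - 0 = 24, d_1 = (591 - 24^2)/1 = 15/1 = 15, a_1 = floor((24 + 24)/15) = 3.
  m_2 = 15*3 - 24 = 21, d_2 = (591 - 21^2)/15 = 150/15 = 10, a_2 = floor((24 + 21)/10) = 4.
  m_3 = 10*4 - 21 = 19, d_3 = (591 - 19^2)/10 = 230/10 = 23, a_3 = floor((24 + 19)/23) = 1.
  m_4 = 23*1 - 19 = 4, d_4 = (591 - 4^2)/23 = 575/23 = 25, a_4 = floor((24 + 4)/25) = 1.
  m_5 = 25*1 - 4 = 21, d_5 = (591 - 21^2)/25 = 150/25 = 6, a_5 = floor((24 + 21)/6) = 7.
  m_6 = 6*7 - 21 = 21, d_6 = (591 - 21^2)/6 = 150/6 = 25, a_6 = floor((24 + 21)/25) = 1.
  m_7 = 25*1 - 21 = 4, d_7 = (591 - 4^2)/25 = 575/25 = 23, a_7 = floor((24 + 4)/23) = 1.
  m_8 = 23*1 - 4 = 19, d_8 = (591 - 19^2)/23 = 230/23 = 10, a_8 = floor((24 + 19)/10) = 4.
  m_9 = 10*4 - 19 = 21, d_9 = (591 - 21^2)/10 = 150/10 = 15, a_9 = floor((24 + 21)/15) = 3.
  m_10 = 15*3 - 21 = 24, d_10 = (591 - 24^2)/15 = 15/15 = 1, a_10 = floor((24 + 24)/1) = 48.
  m_11 = 1*48 - 24 = 24, d_11 = (591 - 24^2)/1 = 15/1 = 15: (m_11, d_11) = (m_1, d_1) = (24, 15), so from here the quotients repeat a_1, ..., a_10; the period length is 10.
So sqrt(591) = [24; (3, 4, 1, 1, 7, 1, 1, 4, 3, 48)] with period length k = 10.
k is even, so the fundamental solution of x^2 - 591y^2 = 1 is (p_{k-1}, q_{k-1}) = (p_9, q_9); compute convergents through index 9.
Convergents (p_i = a_i*p_{i-1} + p_{i-2}, q_i = a_i*q_{i-1} + q_{i-2} with p_{-2}=0, p_{-1}=1, q_{-2}=1, q_{-1}=0):
  i=0: a_0=24, p_0 = 24*1 + 0 = 24, q_0 = 24*0 + 1 = 1.
  i=1: a_1=3, p_1 = 3*24 + 1 = 73, q_1 = 3*1 + 0 = 3.
  i=2: a_2=4, p_2 = 4*73 + 24 = 316, q_2 = 4*3 + 1 = 13.
  i=3: a_3=1, p_3 = 1*316 + 73 = 389, q_3 = 1*13 + 3 = 16.
  i=4: a_4=1, p_4 = 1*389 + 316 = 705, q_4 = 1*16 + 13 = 29.
  i=5: a_5=7, p_5 = 7*705 + 389 = 5324, q_5 = 7*29 + 16 = 219.
  i=6: a_6=1, p_6 = 1*5324 + 705 = 6029, q_6 = 1*219 + 29 = 248.
  i=7: a_7=1, p_7 = 1*6029 + 5324 = 11353, q_7 = 1*248 + 219 = 467.
  i=8: a_8=4, p_8 = 4*11353 + 6029 = 51441, q_8 = 4*467 + 248 = 2116.
  i=9: a_9=3, p_9 = 3*51441 + 11353 = 165676, q_9 = 3*2116 + 467 = 6815.
Check: 165676^2 - 591*6815^2 = 27448536976 - 27448536975 = 1, so (x, y) = (165676, 6815) solves the equation, and by the theorem it is the least positive solution.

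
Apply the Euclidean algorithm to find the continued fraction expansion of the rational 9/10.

[0; 1, 9]

Run the Euclidean algorithm on 9 and 10; the successive quotients are the partial quotients a_0, a_1, ... (each step inverts the fractional part left over by the previous one):
  9 = 0*10 + 9, so a_0 = 0.
  10 = 1*9 + 1, so a_1 = 1.
  9 = 9*1 + 0, so a_2 = 9.
The remainder reaches 0 after 3 divisions, so the expansion has 3 partial quotients, read off in order.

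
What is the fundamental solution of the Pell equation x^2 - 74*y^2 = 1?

(x, y) = (3699, 430)

First expand sqrt(74) as a continued fraction. With x_i = (sqrt(74) + m_i)/d_i and (m_0, d_0) = (0, 1): a_0 = floor(sqrt(74)) = 8, since 8^2 = 64 <= 74 < 81 = 9^2.
Iterate m_{i+1} = d_i*a_i - m_i, d_{i+1} = (74 - m_{i+1}^2)/d_i, a_{i+1} = floor((a_0 + m_{i+1})/d_{i+1}):
  m_1 = 1*8 - 0 = 8, d_1 = (74 - 8^2)/1 = 10/1 = 10, a_1 = floor((8 + 8)/10) = 1.
  m_2 = 10*1 - 8 = 2, d_2 = (74 - 2^2)/10 = 70/10 = 7, a_2 = floor((8 + 2)/7) = 1.
  m_3 = 7*1 - 2 = 5, d_3 = (74 - 5^2)/7 = 49/7 = 7, a_3 = floor((8 + 5)/7) = 1.
  m_4 = 7*1 - 5 = 2, d_4 = (74 - 2^2)/7 = 70/7 = 10, a_4 = floor((8 + 2)/10) = 1.
  m_5 = 10*1 - 2 = 8, d_5 = (74 - 8^2)/10 = 10/10 = 1, a_5 = floor((8 + 8)/1) = 16.
  m_6 = 1*16 - 8 = 8, d_6 = (74 - 8^2)/1 = 10/1 = 10: (m_6, d_6) = (m_1, d_1) = (8, 10), so from here the quotients repeat a_1, ..., a_5; the period length is 5.
So sqrt(74) = [8; (1, 1, 1, 1, 16)] with period length k = 5.
k is odd, so (p_{k-1}, q_{k-1}) only solves x^2 - 74y^2 = -1 and the fundamental solution of x^2 - 74y^2 = 1 is (p_{2k-1}, q_{2k-1}) = (p_9, q_9); compute convergents through index 9, running through the period twice.
Convergents (p_i = a_i*p_{i-1} + p_{i-2}, q_i = a_i*q_{i-1} + q_{i-2} with p_{-2}=0, p_{-1}=1, q_{-2}=1, q_{-1}=0):
  i=0: a_0=8, p_0 = 8*1 + 0 = 8, q_0 = 8*0 + 1 = 1.
  i=1: a_1=1, p_1 = 1*8 + 1 = 9, q_1 = 1*1 + 0 = 1.
  i=2: a_2=1, p_2 = 1*9 + 8 = 17, q_2 = 1*1 + 1 = 2.
  i=3: a_3=1, p_3 = 1*17 + 9 = 26, q_3 = 1*2 + 1 = 3.
  i=4: a_4=1, p_4 = 1*26 + 17 = 43, q_4 = 1*3 + 2 = 5.
  i=5: a_5=16, p_5 = 16*43 + 26 = 714, q_5 = 16*5 + 3 = 83.
  i=6: a_6=1, p_6 = 1*714 + 43 = 757, q_6 = 1*83 + 5 = 88.
  i=7: a_7=1, p_7 = 1*757 + 714 = 1471, q_7 = 1*88 + 83 = 171.
  i=8: a_8=1, p_8 = 1*1471 + 757 = 2228, q_8 = 1*171 + 88 = 259.
  i=9: a_9=1, p_9 = 1*2228 + 1471 = 3699, q_9 = 1*259 + 171 = 430.
Indeed p_4^2 - 74*q_4^2 = 1849 - 1850 = -1, not +1.
Check: 3699^2 - 74*430^2 = 13682601 - 13682600 = 1, so (x, y) = (3699, 430) solves the equation, and by the theorem it is the least positive solution.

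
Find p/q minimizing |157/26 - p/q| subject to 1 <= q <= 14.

Expand x = 157/26 as a continued fraction with the Euclidean algorithm:
  157 = 6*26 + 1, so a_0 = 6.
  26 = 26*1 + 0, so a_1 = 26.
so x = [6; 26].
Convergents (p_i = a_i*p_{i-1} + p_{i-2}, q_i = a_i*q_{i-1} + q_{i-2} with p_{-2}=0, p_{-1}=1, q_{-2}=1, q_{-1}=0), until the denominator exceeds 14:
  i=0: a_0=6, p_0 = 6*1 + 0 = 6, q_0 = 6*0 + 1 = 1.
  i=1: a_1=26, p_1 = 26*6 + 1 = 157, q_1 = 26*1 + 0 = 26.
q_1 = 26 > 14, so the last convergent with denominator <= 14 is p_0/q_0 = 6/1.
The closest fraction with denominator <= 14 is either p_0/q_0 or the intermediate fraction (k*p_0 + p_{-1})/(k*q_0 + q_{-1}) with the largest k >= 1 whose denominator stays <= 14; these approach x as k grows, and every other convergent or intermediate fraction in range is farther away.
Largest k: floor((14 - q_{-1})/q_0) = floor((14 - 0)/1) = 14 (using the seeds p_{-1} = 1, q_{-1} = 0).
That gives (14*6 + 1)/(14*1 + 0) = 85/14.
Compare the errors: |x - 6/1| = |157*1 - 6*26|/(26*1) = 1/26, and |x - 85/14| = |157*14 - 85*26|/(26*14) = 12/364.
Cross-multiplying, 12*26 = 312 < 364 = 1*364, so 12/364 is smaller: the intermediate fraction 85/14 is closer to x than 6/1.

85/14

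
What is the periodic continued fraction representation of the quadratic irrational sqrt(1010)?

[31; (1, 3, 1, 1, 3, 1, 62)]

Write x_i = (sqrt(1010) + m_i)/d_i with (m_0, d_0) = (0, 1). a_0 = floor(sqrt(1010)) = 31, since 31^2 = 961 <= 1010 < 1024 = 32^2.
Iterate m_{i+1} = d_i*a_i - m_i, d_{i+1} = (1010 - m_{i+1}^2)/d_i, a_{i+1} = floor((a_0 + m_{i+1})/d_{i+1}):
  m_1 = 1*31 - 0 = 31, d_1 = (1010 - 31^2)/1 = 49/1 = 49, a_1 = floor((31 + 31)/49) = 1.
  m_2 = 49*1 - 31 = 18, d_2 = (1010 - 18^2)/49 = 686/49 = 14, a_2 = floor((31 + 18)/14) = 3.
  m_3 = 14*3 - 18 = 24, d_3 = (1010 - 24^2)/14 = 434/14 = 31, a_3 = floor((31 + 24)/31) = 1.
  m_4 = 31*1 - 24 = 7, d_4 = (1010 - 7^2)/31 = 961/31 = 31, a_4 = floor((31 + 7)/31) = 1.
  m_5 = 31*1 - 7 = 24, d_5 = (1010 - 24^2)/31 = 434/31 = 14, a_5 = floor((31 + 24)/14) = 3.
  m_6 = 14*3 - 24 = 18, d_6 = (1010 - 18^2)/14 = 686/14 = 49, a_6 = floor((31 + 18)/49) = 1.
  m_7 = 49*1 - 18 = 31, d_7 = (1010 - 31^2)/49 = 49/49 = 1, a_7 = floor((31 + 31)/1) = 62.
  m_8 = 1*62 - 31 = 31, d_8 = (1010 - 31^2)/1 = 49/1 = 49: (m_8, d_8) = (m_1, d_1) = (31, 49), so from here the quotients repeat a_1, ..., a_7; the period length is 7.
Hence the expansion of sqrt(1010) is a_0 = 31 followed by the repeating block 1, 3, 1, 1, 3, 1, 62 (period 7).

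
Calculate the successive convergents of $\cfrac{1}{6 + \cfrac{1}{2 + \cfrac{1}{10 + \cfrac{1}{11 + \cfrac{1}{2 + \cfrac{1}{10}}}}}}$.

Using the convergent recurrence p_i = a_i*p_{i-1} + p_{i-2}, q_i = a_i*q_{i-1} + q_{i-2} with p_{-2}=0, p_{-1}=1, q_{-2}=1, q_{-1}=0:
  i=0: a_0=0, p_0 = 0*1 + 0 = 0, q_0 = 0*0 + 1 = 1.
  i=1: a_1=6, p_1 = 6*0 + 1 = 1, q_1 = 6*1 + 0 = 6.
  i=2: a_2=2, p_2 = 2*1 + 0 = 2, q_2 = 2*6 + 1 = 13.
  i=3: a_3=10, p_3 = 10*2 + 1 = 21, q_3 = 10*13 + 6 = 136.
  i=4: a_4=11, p_4 = 11*21 + 2 = 233, q_4 = 11*136 + 13 = 1509.
  i=5: a_5=2, p_5 = 2*233 + 21 = 487, q_5 = 2*1509 + 136 = 3154.
  i=6: a_6=10, p_6 = 10*487 + 233 = 5103, q_6 = 10*3154 + 1509 = 33049.

0/1, 1/6, 2/13, 21/136, 233/1509, 487/3154, 5103/33049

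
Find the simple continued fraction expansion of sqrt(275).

[16; (1, 1, 2, 1, 1, 32)]

Write x_i = (sqrt(275) + m_i)/d_i with (m_0, d_0) = (0, 1). a_0 = floor(sqrt(275)) = 16, since 16^2 = 256 <= 275 < 289 = 17^2.
Iterate m_{i+1} = d_i*a_i - m_i, d_{i+1} = (275 - m_{i+1}^2)/d_i, a_{i+1} = floor((a_0 + m_{i+1})/d_{i+1}):
  m_1 = 1*16 - 0 = 16, d_1 = (275 - 16^2)/1 = 19/1 = 19, a_1 = floor((16 + 16)/19) = 1.
  m_2 = 19*1 - 16 = 3, d_2 = (275 - 3^2)/19 = 266/19 = 14, a_2 = floor((16 + 3)/14) = 1.
  m_3 = 14*1 - 3 = 11, d_3 = (275 - 11^2)/14 = 154/14 = 11, a_3 = floor((16 + 11)/11) = 2.
  m_4 = 11*2 - 11 = 11, d_4 = (275 - 11^2)/11 = 154/11 = 14, a_4 = floor((16 + 11)/14) = 1.
  m_5 = 14*1 - 11 = 3, d_5 = (275 - 3^2)/14 = 266/14 = 19, a_5 = floor((16 + 3)/19) = 1.
  m_6 = 19*1 - 3 = 16, d_6 = (275 - 16^2)/19 = 19/19 = 1, a_6 = floor((16 + 16)/1) = 32.
  m_7 = 1*32 - 16 = 16, d_7 = (275 - 16^2)/1 = 19/1 = 19: (m_7, d_7) = (m_1, d_1) = (16, 19), so from here the quotients repeat a_1, ..., a_6; the period length is 6.
Hence the expansion of sqrt(275) is a_0 = 16 followed by the repeating block 1, 1, 2, 1, 1, 32 (period 6).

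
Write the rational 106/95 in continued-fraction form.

Run the Euclidean algorithm on 106 and 95; the successive quotients are the partial quotients a_0, a_1, ... (each step inverts the fractional part left over by the previous one):
  106 = 1*95 + 11, so a_0 = 1.
  95 = 8*11 + 7, so a_1 = 8.
  11 = 1*7 + 4, so a_2 = 1.
  7 = 1*4 + 3, so a_3 = 1.
  4 = 1*3 + 1, so a_4 = 1.
  3 = 3*1 + 0, so a_5 = 3.
The remainder reaches 0 after 6 divisions, so the expansion has 6 partial quotients, read off in order.

[1; 8, 1, 1, 1, 3]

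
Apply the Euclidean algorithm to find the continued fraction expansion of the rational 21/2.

Run the Euclidean algorithm on 21 and 2; the successive quotients are the partial quotients a_0, a_1, ... (each step inverts the fractional part left over by the previous one):
  21 = 10*2 + 1, so a_0 = 10.
  2 = 2*1 + 0, so a_1 = 2.
The remainder reaches 0 after 2 divisions, so the expansion has 2 partial quotients, read off in order.

[10; 2]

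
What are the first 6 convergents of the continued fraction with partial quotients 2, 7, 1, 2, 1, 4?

2/1, 15/7, 17/8, 49/23, 66/31, 313/147

Using the convergent recurrence p_i = a_i*p_{i-1} + p_{i-2}, q_i = a_i*q_{i-1} + q_{i-2} with p_{-2}=0, p_{-1}=1, q_{-2}=1, q_{-1}=0:
  i=0: a_0=2, p_0 = 2*1 + 0 = 2, q_0 = 2*0 + 1 = 1.
  i=1: a_1=7, p_1 = 7*2 + 1 = 15, q_1 = 7*1 + 0 = 7.
  i=2: a_2=1, p_2 = 1*15 + 2 = 17, q_2 = 1*7 + 1 = 8.
  i=3: a_3=2, p_3 = 2*17 + 15 = 49, q_3 = 2*8 + 7 = 23.
  i=4: a_4=1, p_4 = 1*49 + 17 = 66, q_4 = 1*23 + 8 = 31.
  i=5: a_5=4, p_5 = 4*66 + 49 = 313, q_5 = 4*31 + 23 = 147.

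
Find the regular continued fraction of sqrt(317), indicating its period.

Write x_i = (sqrt(317) + m_i)/d_i with (m_0, d_0) = (0, 1). a_0 = floor(sqrt(317)) = 17, since 17^2 = 289 <= 317 < 324 = 18^2.
Iterate m_{i+1} = d_i*a_i - m_i, d_{i+1} = (317 - m_{i+1}^2)/d_i, a_{i+1} = floor((a_0 + m_{i+1})/d_{i+1}):
  m_1 = 1*17 - 0 = 17, d_1 = (317 - 17^2)/1 = 28/1 = 28, a_1 = floor((17 + 17)/28) = 1.
  m_2 = 28*1 - 17 = 11, d_2 = (317 - 11^2)/28 = 196/28 = 7, a_2 = floor((17 + 11)/7) = 4.
  m_3 = 7*4 - 11 = 17, d_3 = (317 - 17^2)/7 = 28/7 = 4, a_3 = floor((17 + 17)/4) = 8.
  m_4 = 4*8 - 17 = 15, d_4 = (317 - 15^2)/4 = 92/4 = 23, a_4 = floor((17 + 15)/23) = 1.
  m_5 = 23*1 - 15 = 8, d_5 = (317 - 8^2)/23 = 253/23 = 11, a_5 = floor((17 + 8)/11) = 2.
  m_6 = 11*2 - 8 = 14, d_6 = (317 - 14^2)/11 = 121/11 = 11, a_6 = floor((17 + 14)/11) = 2.
  m_7 = 11*2 - 14 = 8, d_7 = (317 - 8^2)/11 = 253/11 = 23, a_7 = floor((17 + 8)/23) = 1.
  m_8 = 23*1 - 8 = 15, d_8 = (317 - 15^2)/23 = 92/23 = 4, a_8 = floor((17 + 15)/4) = 8.
  m_9 = 4*8 - 15 = 17, d_9 = (317 - 17^2)/4 = 28/4 = 7, a_9 = floor((17 + 17)/7) = 4.
  m_10 = 7*4 - 17 = 11, d_10 = (317 - 11^2)/7 = 196/7 = 28, a_10 = floor((17 + 11)/28) = 1.
  m_11 = 28*1 - 11 = 17, d_11 = (317 - 17^2)/28 = 28/28 = 1, a_11 = floor((17 + 17)/1) = 34.
  m_12 = 1*34 - 17 = 17, d_12 = (317 - 17^2)/1 = 28/1 = 28: (m_12, d_12) = (m_1, d_1) = (17, 28), so from here the quotients repeat a_1, ..., a_11; the period length is 11.
Hence the expansion of sqrt(317) is a_0 = 17 followed by the repeating block 1, 4, 8, 1, 2, 2, 1, 8, 4, 1, 34 (period 11).

[17; (1, 4, 8, 1, 2, 2, 1, 8, 4, 1, 34)]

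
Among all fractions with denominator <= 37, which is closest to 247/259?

Expand x = 247/259 as a continued fraction with the Euclidean algorithm:
  247 = 0*259 + 247, so a_0 = 0.
  259 = 1*247 + 12, so a_1 = 1.
  247 = 20*12 + 7, so a_2 = 20.
  12 = 1*7 + 5, so a_3 = 1.
  7 = 1*5 + 2, so a_4 = 1.
  5 = 2*2 + 1, so a_5 = 2.
  2 = 2*1 + 0, so a_6 = 2.
so x = [0; 1, 20, 1, 1, 2, 2].
Convergents (p_i = a_i*p_{i-1} + p_{i-2}, q_i = a_i*q_{i-1} + q_{i-2} with p_{-2}=0, p_{-1}=1, q_{-2}=1, q_{-1}=0), until the denominator exceeds 37:
  i=0: a_0=0, p_0 = 0*1 + 0 = 0, q_0 = 0*0 + 1 = 1.
  i=1: a_1=1, p_1 = 1*0 + 1 = 1, q_1 = 1*1 + 0 = 1.
  i=2: a_2=20, p_2 = 20*1 + 0 = 20, q_2 = 20*1 + 1 = 21.
  i=3: a_3=1, p_3 = 1*20 + 1 = 21, q_3 = 1*21 + 1 = 22.
  i=4: a_4=1, p_4 = 1*21 + 20 = 41, q_4 = 1*22 + 21 = 43.
q_4 = 43 > 37, so the last convergent with denominator <= 37 is p_3/q_3 = 21/22.
The closest fraction with denominator <= 37 is either p_3/q_3 or the intermediate fraction (k*p_3 + p_2)/(k*q_3 + q_2) with the largest k >= 1 whose denominator stays <= 37; these approach x as k grows, and every other convergent or intermediate fraction in range is farther away.
Largest k: floor((37 - q_2)/q_3) = floor((37 - 21)/22) = 0.
Since k = 0, no intermediate fraction beyond p_3/q_3 has denominator <= 37, so the convergent 21/22 is the closest (its error is |247*22 - 21*259|/(259*22) = 5/5698).

21/22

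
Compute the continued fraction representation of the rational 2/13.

Run the Euclidean algorithm on 2 and 13; the successive quotients are the partial quotients a_0, a_1, ... (each step inverts the fractional part left over by the previous one):
  2 = 0*13 + 2, so a_0 = 0.
  13 = 6*2 + 1, so a_1 = 6.
  2 = 2*1 + 0, so a_2 = 2.
The remainder reaches 0 after 3 divisions, so the expansion has 3 partial quotients, read off in order.

[0; 6, 2]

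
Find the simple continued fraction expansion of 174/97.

Run the Euclidean algorithm on 174 and 97; the successive quotients are the partial quotients a_0, a_1, ... (each step inverts the fractional part left over by the previous one):
  174 = 1*97 + 77, so a_0 = 1.
  97 = 1*77 + 20, so a_1 = 1.
  77 = 3*20 + 17, so a_2 = 3.
  20 = 1*17 + 3, so a_3 = 1.
  17 = 5*3 + 2, so a_4 = 5.
  3 = 1*2 + 1, so a_5 = 1.
  2 = 2*1 + 0, so a_6 = 2.
The remainder reaches 0 after 7 divisions, so the expansion has 7 partial quotients, read off in order.

[1; 1, 3, 1, 5, 1, 2]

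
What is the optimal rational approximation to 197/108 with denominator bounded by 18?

Expand x = 197/108 as a continued fraction with the Euclidean algorithm:
  197 = 1*108 + 89, so a_0 = 1.
  108 = 1*89 + 19, so a_1 = 1.
  89 = 4*19 + 13, so a_2 = 4.
  19 = 1*13 + 6, so a_3 = 1.
  13 = 2*6 + 1, so a_4 = 2.
  6 = 6*1 + 0, so a_5 = 6.
so x = [1; 1, 4, 1, 2, 6].
Convergents (p_i = a_i*p_{i-1} + p_{i-2}, q_i = a_i*q_{i-1} + q_{i-2} with p_{-2}=0, p_{-1}=1, q_{-2}=1, q_{-1}=0), until the denominator exceeds 18:
  i=0: a_0=1, p_0 = 1*1 + 0 = 1, q_0 = 1*0 + 1 = 1.
  i=1: a_1=1, p_1 = 1*1 + 1 = 2, q_1 = 1*1 + 0 = 1.
  i=2: a_2=4, p_2 = 4*2 + 1 = 9, q_2 = 4*1 + 1 = 5.
  i=3: a_3=1, p_3 = 1*9 + 2 = 11, q_3 = 1*5 + 1 = 6.
  i=4: a_4=2, p_4 = 2*11 + 9 = 31, q_4 = 2*6 + 5 = 17.
  i=5: a_5=6, p_5 = 6*31 + 11 = 197, q_5 = 6*17 + 6 = 108.
q_5 = 108 > 18, so the last convergent with denominator <= 18 is p_4/q_4 = 31/17.
The closest fraction with denominator <= 18 is either p_4/q_4 or the intermediate fraction (k*p_4 + p_3)/(k*q_4 + q_3) with the largest k >= 1 whose denominator stays <= 18; these approach x as k grows, and every other convergent or intermediate fraction in range is farther away.
Largest k: floor((18 - q_3)/q_4) = floor((18 - 6)/17) = 0.
Since k = 0, no intermediate fraction beyond p_4/q_4 has denominator <= 18, so the convergent 31/17 is the closest (its error is |197*17 - 31*108|/(108*17) = 1/1836).

31/17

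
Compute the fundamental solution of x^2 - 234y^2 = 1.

First expand sqrt(234) as a continued fraction. With x_i = (sqrt(234) + m_i)/d_i and (m_0, d_0) = (0, 1): a_0 = floor(sqrt(234)) = 15, since 15^2 = 225 <= 234 < 256 = 16^2.
Iterate m_{i+1} = d_i*a_i - m_i, d_{i+1} = (234 - m_{i+1}^2)/d_i, a_{i+1} = floor((a_0 + m_{i+1})/d_{i+1}):
  m_1 = 1*15 - 0 = 15, d_1 = (234 - 15^2)/1 = 9/1 = 9, a_1 = floor((15 + 15)/9) = 3.
  m_2 = 9*3 - 15 = 12, d_2 = (234 - 12^2)/9 = 90/9 = 10, a_2 = floor((15 + 12)/10) = 2.
  m_3 = 10*2 - 12 = 8, d_3 = (234 - 8^2)/10 = 170/10 = 17, a_3 = floor((15 + 8)/17) = 1.
  m_4 = 17*1 - 8 = 9, d_4 = (234 - 9^2)/17 = 153/17 = 9, a_4 = floor((15 + 9)/9) = 2.
  m_5 = 9*2 - 9 = 9, d_5 = (234 - 9^2)/9 = 153/9 = 17, a_5 = floor((15 + 9)/17) = 1.
  m_6 = 17*1 - 9 = 8, d_6 = (234 - 8^2)/17 = 170/17 = 10, a_6 = floor((15 + 8)/10) = 2.
  m_7 = 10*2 - 8 = 12, d_7 = (234 - 12^2)/10 = 90/10 = 9, a_7 = floor((15 + 12)/9) = 3.
  m_8 = 9*3 - 12 = 15, d_8 = (234 - 15^2)/9 = 9/9 = 1, a_8 = floor((15 + 15)/1) = 30.
  m_9 = 1*30 - 15 = 15, d_9 = (234 - 15^2)/1 = 9/1 = 9: (m_9, d_9) = (m_1, d_1) = (15, 9), so from here the quotients repeat a_1, ..., a_8; the period length is 8.
So sqrt(234) = [15; (3, 2, 1, 2, 1, 2, 3, 30)] with period length k = 8.
k is even, so the fundamental solution of x^2 - 234y^2 = 1 is (p_{k-1}, q_{k-1}) = (p_7, q_7); compute convergents through index 7.
Convergents (p_i = a_i*p_{i-1} + p_{i-2}, q_i = a_i*q_{i-1} + q_{i-2} with p_{-2}=0, p_{-1}=1, q_{-2}=1, q_{-1}=0):
  i=0: a_0=15, p_0 = 15*1 + 0 = 15, q_0 = 15*0 + 1 = 1.
  i=1: a_1=3, p_1 = 3*15 + 1 = 46, q_1 = 3*1 + 0 = 3.
  i=2: a_2=2, p_2 = 2*46 + 15 = 107, q_2 = 2*3 + 1 = 7.
  i=3: a_3=1, p_3 = 1*107 + 46 = 153, q_3 = 1*7 + 3 = 10.
  i=4: a_4=2, p_4 = 2*153 + 107 = 413, q_4 = 2*10 + 7 = 27.
  i=5: a_5=1, p_5 = 1*413 + 153 = 566, q_5 = 1*27 + 10 = 37.
  i=6: a_6=2, p_6 = 2*566 + 413 = 1545, q_6 = 2*37 + 27 = 101.
  i=7: a_7=3, p_7 = 3*1545 + 566 = 5201, q_7 = 3*101 + 37 = 340.
Check: 5201^2 - 234*340^2 = 27050401 - 27050400 = 1, so (x, y) = (5201, 340) solves the equation, and by the theorem it is the least positive solution.

(x, y) = (5201, 340)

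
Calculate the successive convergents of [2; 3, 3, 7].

2/1, 7/3, 23/10, 168/73

Using the convergent recurrence p_i = a_i*p_{i-1} + p_{i-2}, q_i = a_i*q_{i-1} + q_{i-2} with p_{-2}=0, p_{-1}=1, q_{-2}=1, q_{-1}=0:
  i=0: a_0=2, p_0 = 2*1 + 0 = 2, q_0 = 2*0 + 1 = 1.
  i=1: a_1=3, p_1 = 3*2 + 1 = 7, q_1 = 3*1 + 0 = 3.
  i=2: a_2=3, p_2 = 3*7 + 2 = 23, q_2 = 3*3 + 1 = 10.
  i=3: a_3=7, p_3 = 7*23 + 7 = 168, q_3 = 7*10 + 3 = 73.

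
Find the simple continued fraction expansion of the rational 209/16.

[13; 16]

Run the Euclidean algorithm on 209 and 16; the successive quotients are the partial quotients a_0, a_1, ... (each step inverts the fractional part left over by the previous one):
  209 = 13*16 + 1, so a_0 = 13.
  16 = 16*1 + 0, so a_1 = 16.
The remainder reaches 0 after 2 divisions, so the expansion has 2 partial quotients, read off in order.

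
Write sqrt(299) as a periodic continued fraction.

[17; (3, 2, 3, 34)]

Write x_i = (sqrt(299) + m_i)/d_i with (m_0, d_0) = (0, 1). a_0 = floor(sqrt(299)) = 17, since 17^2 = 289 <= 299 < 324 = 18^2.
Iterate m_{i+1} = d_i*a_i - m_i, d_{i+1} = (299 - m_{i+1}^2)/d_i, a_{i+1} = floor((a_0 + m_{i+1})/d_{i+1}):
  m_1 = 1*17 - 0 = 17, d_1 = (299 - 17^2)/1 = 10/1 = 10, a_1 = floor((17 + 17)/10) = 3.
  m_2 = 10*3 - 17 = 13, d_2 = (299 - 13^2)/10 = 130/10 = 13, a_2 = floor((17 + 13)/13) = 2.
  m_3 = 13*2 - 13 = 13, d_3 = (299 - 13^2)/13 = 130/13 = 10, a_3 = floor((17 + 13)/10) = 3.
  m_4 = 10*3 - 13 = 17, d_4 = (299 - 17^2)/10 = 10/10 = 1, a_4 = floor((17 + 17)/1) = 34.
  m_5 = 1*34 - 17 = 17, d_5 = (299 - 17^2)/1 = 10/1 = 10: (m_5, d_5) = (m_1, d_1) = (17, 10), so from here the quotients repeat a_1, ..., a_4; the period length is 4.
Hence the expansion of sqrt(299) is a_0 = 17 followed by the repeating block 3, 2, 3, 34 (period 4).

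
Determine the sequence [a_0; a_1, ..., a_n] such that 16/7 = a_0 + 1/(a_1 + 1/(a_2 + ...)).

Run the Euclidean algorithm on 16 and 7; the successive quotients are the partial quotients a_0, a_1, ... (each step inverts the fractional part left over by the previous one):
  16 = 2*7 + 2, so a_0 = 2.
  7 = 3*2 + 1, so a_1 = 3.
  2 = 2*1 + 0, so a_2 = 2.
The remainder reaches 0 after 3 divisions, so the expansion has 3 partial quotients, read off in order.

[2; 3, 2]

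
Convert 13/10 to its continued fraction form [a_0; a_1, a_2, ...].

Run the Euclidean algorithm on 13 and 10; the successive quotients are the partial quotients a_0, a_1, ... (each step inverts the fractional part left over by the previous one):
  13 = 1*10 + 3, so a_0 = 1.
  10 = 3*3 + 1, so a_1 = 3.
  3 = 3*1 + 0, so a_2 = 3.
The remainder reaches 0 after 3 divisions, so the expansion has 3 partial quotients, read off in order.

[1; 3, 3]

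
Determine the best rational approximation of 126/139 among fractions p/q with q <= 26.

Expand x = 126/139 as a continued fraction with the Euclidean algorithm:
  126 = 0*139 + 126, so a_0 = 0.
  139 = 1*126 + 13, so a_1 = 1.
  126 = 9*13 + 9, so a_2 = 9.
  13 = 1*9 + 4, so a_3 = 1.
  9 = 2*4 + 1, so a_4 = 2.
  4 = 4*1 + 0, so a_5 = 4.
so x = [0; 1, 9, 1, 2, 4].
Convergents (p_i = a_i*p_{i-1} + p_{i-2}, q_i = a_i*q_{i-1} + q_{i-2} with p_{-2}=0, p_{-1}=1, q_{-2}=1, q_{-1}=0), until the denominator exceeds 26:
  i=0: a_0=0, p_0 = 0*1 + 0 = 0, q_0 = 0*0 + 1 = 1.
  i=1: a_1=1, p_1 = 1*0 + 1 = 1, q_1 = 1*1 + 0 = 1.
  i=2: a_2=9, p_2 = 9*1 + 0 = 9, q_2 = 9*1 + 1 = 10.
  i=3: a_3=1, p_3 = 1*9 + 1 = 10, q_3 = 1*10 + 1 = 11.
  i=4: a_4=2, p_4 = 2*10 + 9 = 29, q_4 = 2*11 + 10 = 32.
q_4 = 32 > 26, so the last convergent with denominator <= 26 is p_3/q_3 = 10/11.
The closest fraction with denominator <= 26 is either p_3/q_3 or the intermediate fraction (k*p_3 + p_2)/(k*q_3 + q_2) with the largest k >= 1 whose denominator stays <= 26; these approach x as k grows, and every other convergent or intermediate fraction in range is farther away.
Largest k: floor((26 - q_2)/q_3) = floor((26 - 10)/11) = 1.
That gives (1*10 + 9)/(1*11 + 10) = 19/21.
Compare the errors: |x - 10/11| = |126*11 - 10*139|/(139*11) = 4/1529, and |x - 19/21| = |126*21 - 19*139|/(139*21) = 5/2919.
Cross-multiplying, 5*1529 = 7645 < 11676 = 4*2919, so 5/2919 is smaller: the intermediate fraction 19/21 is closer to x than 10/11.

19/21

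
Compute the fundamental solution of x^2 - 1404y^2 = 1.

(x, y) = (62425, 1666)

First expand sqrt(1404) as a continued fraction. With x_i = (sqrt(1404) + m_i)/d_i and (m_0, d_0) = (0, 1): a_0 = floor(sqrt(1404)) = 37, since 37^2 = 1369 <= 1404 < 1444 = 38^2.
Iterate m_{i+1} = d_i*a_i - m_i, d_{i+1} = (1404 - m_{i+1}^2)/d_i, a_{i+1} = floor((a_0 + m_{i+1})/d_{i+1}):
  m_1 = 1*37 - 0 = 37, d_1 = (1404 - 37^2)/1 = 35/1 = 35, a_1 = floor((37 + 37)/35) = 2.
  m_2 = 35*2 - 37 = 33, d_2 = (1404 - 33^2)/35 = 315/35 = 9, a_2 = floor((37 + 33)/9) = 7.
  m_3 = 9*7 - 33 = 30, d_3 = (1404 - 30^2)/9 = 504/9 = 56, a_3 = floor((37 + 30)/56) = 1.
  m_4 = 56*1 - 30 = 26, d_4 = (1404 - 26^2)/56 = 728/56 = 13, a_4 = floor((37 + 26)/13) = 4.
  m_5 = 13*4 - 26 = 26, d_5 = (1404 - 26^2)/13 = 728/13 = 56, a_5 = floor((37 + 26)/56) = 1.
  m_6 = 56*1 - 26 = 30, d_6 = (1404 - 30^2)/56 = 504/56 = 9, a_6 = floor((37 + 30)/9) = 7.
  m_7 = 9*7 - 30 = 33, d_7 = (1404 - 33^2)/9 = 315/9 = 35, a_7 = floor((37 + 33)/35) = 2.
  m_8 = 35*2 - 33 = 37, d_8 = (1404 - 37^2)/35 = 35/35 = 1, a_8 = floor((37 + 37)/1) = 74.
  m_9 = 1*74 - 37 = 37, d_9 = (1404 - 37^2)/1 = 35/1 = 35: (m_9, d_9) = (m_1, d_1) = (37, 35), so from here the quotients repeat a_1, ..., a_8; the period length is 8.
So sqrt(1404) = [37; (2, 7, 1, 4, 1, 7, 2, 74)] with period length k = 8.
k is even, so the fundamental solution of x^2 - 1404y^2 = 1 is (p_{k-1}, q_{k-1}) = (p_7, q_7); compute convergents through index 7.
Convergents (p_i = a_i*p_{i-1} + p_{i-2}, q_i = a_i*q_{i-1} + q_{i-2} with p_{-2}=0, p_{-1}=1, q_{-2}=1, q_{-1}=0):
  i=0: a_0=37, p_0 = 37*1 + 0 = 37, q_0 = 37*0 + 1 = 1.
  i=1: a_1=2, p_1 = 2*37 + 1 = 75, q_1 = 2*1 + 0 = 2.
  i=2: a_2=7, p_2 = 7*75 + 37 = 562, q_2 = 7*2 + 1 = 15.
  i=3: a_3=1, p_3 = 1*562 + 75 = 637, q_3 = 1*15 + 2 = 17.
  i=4: a_4=4, p_4 = 4*637 + 562 = 3110, q_4 = 4*17 + 15 = 83.
  i=5: a_5=1, p_5 = 1*3110 + 637 = 3747, q_5 = 1*83 + 17 = 100.
  i=6: a_6=7, p_6 = 7*3747 + 3110 = 29339, q_6 = 7*100 + 83 = 783.
  i=7: a_7=2, p_7 = 2*29339 + 3747 = 62425, q_7 = 2*783 + 100 = 1666.
Check: 62425^2 - 1404*1666^2 = 3896880625 - 3896880624 = 1, so (x, y) = (62425, 1666) solves the equation, and by the theorem it is the least positive solution.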